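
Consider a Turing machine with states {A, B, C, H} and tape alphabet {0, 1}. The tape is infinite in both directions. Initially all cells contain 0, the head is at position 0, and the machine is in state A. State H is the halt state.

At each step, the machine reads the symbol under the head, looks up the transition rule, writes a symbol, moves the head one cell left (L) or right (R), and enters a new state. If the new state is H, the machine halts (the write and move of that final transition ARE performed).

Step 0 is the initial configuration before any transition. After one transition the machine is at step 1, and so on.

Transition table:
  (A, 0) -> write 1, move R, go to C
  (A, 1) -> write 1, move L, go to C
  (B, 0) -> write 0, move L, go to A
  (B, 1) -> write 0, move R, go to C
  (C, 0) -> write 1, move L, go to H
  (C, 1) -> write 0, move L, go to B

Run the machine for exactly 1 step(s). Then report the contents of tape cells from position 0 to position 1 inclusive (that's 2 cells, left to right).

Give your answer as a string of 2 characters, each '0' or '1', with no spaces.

Answer: 10

Derivation:
Step 1: in state A at pos 0, read 0 -> (A,0)->write 1,move R,goto C. Now: state=C, head=1, tape[-1..2]=0100 (head:   ^)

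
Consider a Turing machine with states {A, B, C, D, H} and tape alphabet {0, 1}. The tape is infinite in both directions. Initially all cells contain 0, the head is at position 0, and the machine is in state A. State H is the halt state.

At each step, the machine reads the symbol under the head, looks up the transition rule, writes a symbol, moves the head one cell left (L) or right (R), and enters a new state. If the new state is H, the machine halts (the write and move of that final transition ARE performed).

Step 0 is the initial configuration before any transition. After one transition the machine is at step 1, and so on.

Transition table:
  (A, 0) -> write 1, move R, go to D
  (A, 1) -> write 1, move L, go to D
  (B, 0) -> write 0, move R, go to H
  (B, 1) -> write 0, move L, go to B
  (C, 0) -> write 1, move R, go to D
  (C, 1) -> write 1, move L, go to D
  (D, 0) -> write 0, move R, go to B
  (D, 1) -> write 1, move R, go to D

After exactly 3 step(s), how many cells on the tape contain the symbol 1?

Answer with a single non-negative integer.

Step 1: in state A at pos 0, read 0 -> (A,0)->write 1,move R,goto D. Now: state=D, head=1, tape[-1..2]=0100 (head:   ^)
Step 2: in state D at pos 1, read 0 -> (D,0)->write 0,move R,goto B. Now: state=B, head=2, tape[-1..3]=01000 (head:    ^)
Step 3: in state B at pos 2, read 0 -> (B,0)->write 0,move R,goto H. Now: state=H, head=3, tape[-1..4]=010000 (head:     ^)
Cells containing 1 after step 3: {0} -> 1 cell(s)

Answer: 1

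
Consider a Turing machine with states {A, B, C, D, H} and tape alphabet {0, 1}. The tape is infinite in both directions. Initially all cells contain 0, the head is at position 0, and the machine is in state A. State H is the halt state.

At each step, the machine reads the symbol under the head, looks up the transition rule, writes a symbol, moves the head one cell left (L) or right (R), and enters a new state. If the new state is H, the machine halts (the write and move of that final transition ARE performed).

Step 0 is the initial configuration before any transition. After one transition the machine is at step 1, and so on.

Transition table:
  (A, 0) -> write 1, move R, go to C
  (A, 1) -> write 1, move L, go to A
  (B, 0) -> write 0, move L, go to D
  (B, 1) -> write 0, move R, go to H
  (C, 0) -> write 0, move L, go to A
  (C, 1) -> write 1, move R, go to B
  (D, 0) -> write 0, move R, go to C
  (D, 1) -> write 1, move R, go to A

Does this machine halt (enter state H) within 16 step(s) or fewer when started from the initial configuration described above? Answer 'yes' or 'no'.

Step 1: in state A at pos 0, read 0 -> (A,0)->write 1,move R,goto C. Now: state=C, head=1, tape[-1..2]=0100 (head:   ^)
Step 2: in state C at pos 1, read 0 -> (C,0)->write 0,move L,goto A. Now: state=A, head=0, tape[-1..2]=0100 (head:  ^)
Step 3: in state A at pos 0, read 1 -> (A,1)->write 1,move L,goto A. Now: state=A, head=-1, tape[-2..2]=00100 (head:  ^)
Step 4: in state A at pos -1, read 0 -> (A,0)->write 1,move R,goto C. Now: state=C, head=0, tape[-2..2]=01100 (head:   ^)
Step 5: in state C at pos 0, read 1 -> (C,1)->write 1,move R,goto B. Now: state=B, head=1, tape[-2..2]=01100 (head:    ^)
Step 6: in state B at pos 1, read 0 -> (B,0)->write 0,move L,goto D. Now: state=D, head=0, tape[-2..2]=01100 (head:   ^)
Step 7: in state D at pos 0, read 1 -> (D,1)->write 1,move R,goto A. Now: state=A, head=1, tape[-2..2]=01100 (head:    ^)
Step 8: in state A at pos 1, read 0 -> (A,0)->write 1,move R,goto C. Now: state=C, head=2, tape[-2..3]=011100 (head:     ^)
Step 9: in state C at pos 2, read 0 -> (C,0)->write 0,move L,goto A. Now: state=A, head=1, tape[-2..3]=011100 (head:    ^)
Step 10: in state A at pos 1, read 1 -> (A,1)->write 1,move L,goto A. Now: state=A, head=0, tape[-2..3]=011100 (head:   ^)
Step 11: in state A at pos 0, read 1 -> (A,1)->write 1,move L,goto A. Now: state=A, head=-1, tape[-2..3]=011100 (head:  ^)
Step 12: in state A at pos -1, read 1 -> (A,1)->write 1,move L,goto A. Now: state=A, head=-2, tape[-3..3]=0011100 (head:  ^)
Step 13: in state A at pos -2, read 0 -> (A,0)->write 1,move R,goto C. Now: state=C, head=-1, tape[-3..3]=0111100 (head:   ^)
Step 14: in state C at pos -1, read 1 -> (C,1)->write 1,move R,goto B. Now: state=B, head=0, tape[-3..3]=0111100 (head:    ^)
Step 15: in state B at pos 0, read 1 -> (B,1)->write 0,move R,goto H. Now: state=H, head=1, tape[-3..3]=0110100 (head:     ^)
State H reached at step 15; 15 <= 16 -> yes

Answer: yes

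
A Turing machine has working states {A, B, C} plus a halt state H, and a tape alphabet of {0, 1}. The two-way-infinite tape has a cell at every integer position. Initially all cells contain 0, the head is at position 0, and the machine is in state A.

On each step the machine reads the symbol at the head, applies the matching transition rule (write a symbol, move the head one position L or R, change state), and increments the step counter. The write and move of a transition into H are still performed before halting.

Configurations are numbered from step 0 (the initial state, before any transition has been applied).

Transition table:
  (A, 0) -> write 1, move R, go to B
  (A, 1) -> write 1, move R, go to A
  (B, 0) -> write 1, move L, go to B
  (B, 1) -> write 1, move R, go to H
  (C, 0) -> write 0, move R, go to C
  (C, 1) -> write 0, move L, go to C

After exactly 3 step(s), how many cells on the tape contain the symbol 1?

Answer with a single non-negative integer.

Answer: 2

Derivation:
Step 1: in state A at pos 0, read 0 -> (A,0)->write 1,move R,goto B. Now: state=B, head=1, tape[-1..2]=0100 (head:   ^)
Step 2: in state B at pos 1, read 0 -> (B,0)->write 1,move L,goto B. Now: state=B, head=0, tape[-1..2]=0110 (head:  ^)
Step 3: in state B at pos 0, read 1 -> (B,1)->write 1,move R,goto H. Now: state=H, head=1, tape[-1..2]=0110 (head:   ^)
Cells containing 1 after step 3: {0, 1} -> 2 cell(s)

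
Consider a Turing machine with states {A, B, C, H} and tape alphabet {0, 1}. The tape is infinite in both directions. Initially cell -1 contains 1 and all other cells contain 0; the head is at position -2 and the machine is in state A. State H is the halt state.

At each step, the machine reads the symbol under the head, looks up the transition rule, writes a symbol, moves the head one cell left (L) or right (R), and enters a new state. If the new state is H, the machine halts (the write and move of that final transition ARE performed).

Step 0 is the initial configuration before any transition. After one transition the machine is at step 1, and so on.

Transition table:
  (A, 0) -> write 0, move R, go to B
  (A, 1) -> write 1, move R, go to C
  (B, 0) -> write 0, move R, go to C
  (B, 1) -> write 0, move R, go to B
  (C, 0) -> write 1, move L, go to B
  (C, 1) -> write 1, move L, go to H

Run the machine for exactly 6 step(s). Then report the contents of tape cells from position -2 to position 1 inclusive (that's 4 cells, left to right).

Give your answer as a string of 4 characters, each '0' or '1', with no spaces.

Answer: 0001

Derivation:
Step 1: in state A at pos -2, read 0 -> (A,0)->write 0,move R,goto B. Now: state=B, head=-1, tape[-3..0]=0010 (head:   ^)
Step 2: in state B at pos -1, read 1 -> (B,1)->write 0,move R,goto B. Now: state=B, head=0, tape[-3..1]=00000 (head:    ^)
Step 3: in state B at pos 0, read 0 -> (B,0)->write 0,move R,goto C. Now: state=C, head=1, tape[-3..2]=000000 (head:     ^)
Step 4: in state C at pos 1, read 0 -> (C,0)->write 1,move L,goto B. Now: state=B, head=0, tape[-3..2]=000010 (head:    ^)
Step 5: in state B at pos 0, read 0 -> (B,0)->write 0,move R,goto C. Now: state=C, head=1, tape[-3..2]=000010 (head:     ^)
Step 6: in state C at pos 1, read 1 -> (C,1)->write 1,move L,goto H. Now: state=H, head=0, tape[-3..2]=000010 (head:    ^)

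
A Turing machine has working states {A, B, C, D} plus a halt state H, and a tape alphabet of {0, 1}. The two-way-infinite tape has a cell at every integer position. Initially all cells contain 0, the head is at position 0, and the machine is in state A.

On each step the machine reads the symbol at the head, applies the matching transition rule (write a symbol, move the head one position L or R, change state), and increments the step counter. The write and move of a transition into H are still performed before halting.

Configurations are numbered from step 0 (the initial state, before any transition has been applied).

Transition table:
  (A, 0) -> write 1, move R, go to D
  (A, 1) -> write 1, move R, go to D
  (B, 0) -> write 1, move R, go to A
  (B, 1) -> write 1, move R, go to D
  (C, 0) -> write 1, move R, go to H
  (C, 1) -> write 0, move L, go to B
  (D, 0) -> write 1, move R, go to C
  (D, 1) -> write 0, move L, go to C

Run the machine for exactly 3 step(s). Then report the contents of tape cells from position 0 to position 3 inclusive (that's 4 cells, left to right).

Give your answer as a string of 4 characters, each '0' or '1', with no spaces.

Step 1: in state A at pos 0, read 0 -> (A,0)->write 1,move R,goto D. Now: state=D, head=1, tape[-1..2]=0100 (head:   ^)
Step 2: in state D at pos 1, read 0 -> (D,0)->write 1,move R,goto C. Now: state=C, head=2, tape[-1..3]=01100 (head:    ^)
Step 3: in state C at pos 2, read 0 -> (C,0)->write 1,move R,goto H. Now: state=H, head=3, tape[-1..4]=011100 (head:     ^)

Answer: 1110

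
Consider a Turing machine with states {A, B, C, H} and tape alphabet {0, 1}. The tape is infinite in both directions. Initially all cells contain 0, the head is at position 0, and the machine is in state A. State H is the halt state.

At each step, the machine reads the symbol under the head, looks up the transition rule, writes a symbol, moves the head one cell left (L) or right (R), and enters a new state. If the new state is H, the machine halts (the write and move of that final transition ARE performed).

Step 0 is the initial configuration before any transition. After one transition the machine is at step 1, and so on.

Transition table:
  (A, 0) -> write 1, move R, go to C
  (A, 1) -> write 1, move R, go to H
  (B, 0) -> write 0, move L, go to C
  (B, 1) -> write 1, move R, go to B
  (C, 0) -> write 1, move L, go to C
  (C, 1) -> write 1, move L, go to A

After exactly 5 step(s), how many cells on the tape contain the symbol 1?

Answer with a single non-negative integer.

Answer: 3

Derivation:
Step 1: in state A at pos 0, read 0 -> (A,0)->write 1,move R,goto C. Now: state=C, head=1, tape[-1..2]=0100 (head:   ^)
Step 2: in state C at pos 1, read 0 -> (C,0)->write 1,move L,goto C. Now: state=C, head=0, tape[-1..2]=0110 (head:  ^)
Step 3: in state C at pos 0, read 1 -> (C,1)->write 1,move L,goto A. Now: state=A, head=-1, tape[-2..2]=00110 (head:  ^)
Step 4: in state A at pos -1, read 0 -> (A,0)->write 1,move R,goto C. Now: state=C, head=0, tape[-2..2]=01110 (head:   ^)
Step 5: in state C at pos 0, read 1 -> (C,1)->write 1,move L,goto A. Now: state=A, head=-1, tape[-2..2]=01110 (head:  ^)
Cells containing 1 after step 5: {-1, 0, 1} -> 3 cell(s)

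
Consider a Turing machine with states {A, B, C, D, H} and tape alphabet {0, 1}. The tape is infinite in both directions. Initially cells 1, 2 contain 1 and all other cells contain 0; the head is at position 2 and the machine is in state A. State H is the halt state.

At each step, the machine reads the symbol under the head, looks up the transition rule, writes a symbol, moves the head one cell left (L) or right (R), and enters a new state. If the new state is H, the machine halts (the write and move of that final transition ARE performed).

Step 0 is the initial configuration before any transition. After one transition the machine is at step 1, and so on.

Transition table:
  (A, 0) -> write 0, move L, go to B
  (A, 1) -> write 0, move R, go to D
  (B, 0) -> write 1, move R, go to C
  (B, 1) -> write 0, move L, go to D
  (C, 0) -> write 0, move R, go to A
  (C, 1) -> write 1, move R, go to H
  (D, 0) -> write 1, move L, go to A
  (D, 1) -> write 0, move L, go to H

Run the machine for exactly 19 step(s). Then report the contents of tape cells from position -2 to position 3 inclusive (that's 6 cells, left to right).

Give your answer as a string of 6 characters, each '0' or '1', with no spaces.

Answer: 111001

Derivation:
Step 1: in state A at pos 2, read 1 -> (A,1)->write 0,move R,goto D. Now: state=D, head=3, tape[0..4]=01000 (head:    ^)
Step 2: in state D at pos 3, read 0 -> (D,0)->write 1,move L,goto A. Now: state=A, head=2, tape[0..4]=01010 (head:   ^)
Step 3: in state A at pos 2, read 0 -> (A,0)->write 0,move L,goto B. Now: state=B, head=1, tape[0..4]=01010 (head:  ^)
Step 4: in state B at pos 1, read 1 -> (B,1)->write 0,move L,goto D. Now: state=D, head=0, tape[-1..4]=000010 (head:  ^)
Step 5: in state D at pos 0, read 0 -> (D,0)->write 1,move L,goto A. Now: state=A, head=-1, tape[-2..4]=0010010 (head:  ^)
Step 6: in state A at pos -1, read 0 -> (A,0)->write 0,move L,goto B. Now: state=B, head=-2, tape[-3..4]=00010010 (head:  ^)
Step 7: in state B at pos -2, read 0 -> (B,0)->write 1,move R,goto C. Now: state=C, head=-1, tape[-3..4]=01010010 (head:   ^)
Step 8: in state C at pos -1, read 0 -> (C,0)->write 0,move R,goto A. Now: state=A, head=0, tape[-3..4]=01010010 (head:    ^)
Step 9: in state A at pos 0, read 1 -> (A,1)->write 0,move R,goto D. Now: state=D, head=1, tape[-3..4]=01000010 (head:     ^)
Step 10: in state D at pos 1, read 0 -> (D,0)->write 1,move L,goto A. Now: state=A, head=0, tape[-3..4]=01001010 (head:    ^)
Step 11: in state A at pos 0, read 0 -> (A,0)->write 0,move L,goto B. Now: state=B, head=-1, tape[-3..4]=01001010 (head:   ^)
Step 12: in state B at pos -1, read 0 -> (B,0)->write 1,move R,goto C. Now: state=C, head=0, tape[-3..4]=01101010 (head:    ^)
Step 13: in state C at pos 0, read 0 -> (C,0)->write 0,move R,goto A. Now: state=A, head=1, tape[-3..4]=01101010 (head:     ^)
Step 14: in state A at pos 1, read 1 -> (A,1)->write 0,move R,goto D. Now: state=D, head=2, tape[-3..4]=01100010 (head:      ^)
Step 15: in state D at pos 2, read 0 -> (D,0)->write 1,move L,goto A. Now: state=A, head=1, tape[-3..4]=01100110 (head:     ^)
Step 16: in state A at pos 1, read 0 -> (A,0)->write 0,move L,goto B. Now: state=B, head=0, tape[-3..4]=01100110 (head:    ^)
Step 17: in state B at pos 0, read 0 -> (B,0)->write 1,move R,goto C. Now: state=C, head=1, tape[-3..4]=01110110 (head:     ^)
Step 18: in state C at pos 1, read 0 -> (C,0)->write 0,move R,goto A. Now: state=A, head=2, tape[-3..4]=01110110 (head:      ^)
Step 19: in state A at pos 2, read 1 -> (A,1)->write 0,move R,goto D. Now: state=D, head=3, tape[-3..4]=01110010 (head:       ^)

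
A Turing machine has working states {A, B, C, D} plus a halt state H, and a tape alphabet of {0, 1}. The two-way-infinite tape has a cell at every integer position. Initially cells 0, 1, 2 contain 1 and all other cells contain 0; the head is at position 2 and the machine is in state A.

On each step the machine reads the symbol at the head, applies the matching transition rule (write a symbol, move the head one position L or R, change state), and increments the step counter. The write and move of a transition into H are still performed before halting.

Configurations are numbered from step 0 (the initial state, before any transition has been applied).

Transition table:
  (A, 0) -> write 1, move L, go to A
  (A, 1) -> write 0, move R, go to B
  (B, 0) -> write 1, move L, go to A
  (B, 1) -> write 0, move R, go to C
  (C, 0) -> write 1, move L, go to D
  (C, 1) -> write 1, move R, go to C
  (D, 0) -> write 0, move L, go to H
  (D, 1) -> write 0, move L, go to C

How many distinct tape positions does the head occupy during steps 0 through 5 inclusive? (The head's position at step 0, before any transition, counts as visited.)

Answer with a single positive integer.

Step 1: in state A at pos 2, read 1 -> (A,1)->write 0,move R,goto B. Now: state=B, head=3, tape[-1..4]=011000 (head:     ^)
Step 2: in state B at pos 3, read 0 -> (B,0)->write 1,move L,goto A. Now: state=A, head=2, tape[-1..4]=011010 (head:    ^)
Step 3: in state A at pos 2, read 0 -> (A,0)->write 1,move L,goto A. Now: state=A, head=1, tape[-1..4]=011110 (head:   ^)
Step 4: in state A at pos 1, read 1 -> (A,1)->write 0,move R,goto B. Now: state=B, head=2, tape[-1..4]=010110 (head:    ^)
Step 5: in state B at pos 2, read 1 -> (B,1)->write 0,move R,goto C. Now: state=C, head=3, tape[-1..4]=010010 (head:     ^)
Head positions at steps 0..5: starting at 2, distinct positions visited = {1, 2, 3} -> 3 position(s)

Answer: 3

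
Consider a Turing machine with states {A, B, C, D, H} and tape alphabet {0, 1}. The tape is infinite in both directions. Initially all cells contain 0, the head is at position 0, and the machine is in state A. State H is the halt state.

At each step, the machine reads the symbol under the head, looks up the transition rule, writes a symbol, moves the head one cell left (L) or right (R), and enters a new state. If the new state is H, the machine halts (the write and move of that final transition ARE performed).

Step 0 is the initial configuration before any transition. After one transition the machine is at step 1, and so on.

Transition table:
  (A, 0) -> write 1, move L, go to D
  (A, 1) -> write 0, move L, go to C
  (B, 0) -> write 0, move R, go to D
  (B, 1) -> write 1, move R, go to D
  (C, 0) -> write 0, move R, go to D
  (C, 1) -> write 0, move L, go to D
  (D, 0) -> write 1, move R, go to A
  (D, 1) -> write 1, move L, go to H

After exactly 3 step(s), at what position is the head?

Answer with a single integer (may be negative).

Step 1: in state A at pos 0, read 0 -> (A,0)->write 1,move L,goto D. Now: state=D, head=-1, tape[-2..1]=0010 (head:  ^)
Step 2: in state D at pos -1, read 0 -> (D,0)->write 1,move R,goto A. Now: state=A, head=0, tape[-2..1]=0110 (head:   ^)
Step 3: in state A at pos 0, read 1 -> (A,1)->write 0,move L,goto C. Now: state=C, head=-1, tape[-2..1]=0100 (head:  ^)

Answer: -1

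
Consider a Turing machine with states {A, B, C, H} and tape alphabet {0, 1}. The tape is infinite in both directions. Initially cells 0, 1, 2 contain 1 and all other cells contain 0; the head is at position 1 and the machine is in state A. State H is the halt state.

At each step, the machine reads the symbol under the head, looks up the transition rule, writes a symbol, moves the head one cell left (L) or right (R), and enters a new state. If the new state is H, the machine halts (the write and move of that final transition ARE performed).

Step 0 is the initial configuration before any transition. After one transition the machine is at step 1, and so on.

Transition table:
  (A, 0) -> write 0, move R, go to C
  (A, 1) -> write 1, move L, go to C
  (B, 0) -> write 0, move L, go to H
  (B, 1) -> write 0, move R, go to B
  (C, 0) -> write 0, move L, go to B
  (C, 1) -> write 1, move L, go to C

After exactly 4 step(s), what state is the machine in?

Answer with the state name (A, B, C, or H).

Step 1: in state A at pos 1, read 1 -> (A,1)->write 1,move L,goto C. Now: state=C, head=0, tape[-1..3]=01110 (head:  ^)
Step 2: in state C at pos 0, read 1 -> (C,1)->write 1,move L,goto C. Now: state=C, head=-1, tape[-2..3]=001110 (head:  ^)
Step 3: in state C at pos -1, read 0 -> (C,0)->write 0,move L,goto B. Now: state=B, head=-2, tape[-3..3]=0001110 (head:  ^)
Step 4: in state B at pos -2, read 0 -> (B,0)->write 0,move L,goto H. Now: state=H, head=-3, tape[-4..3]=00001110 (head:  ^)

Answer: H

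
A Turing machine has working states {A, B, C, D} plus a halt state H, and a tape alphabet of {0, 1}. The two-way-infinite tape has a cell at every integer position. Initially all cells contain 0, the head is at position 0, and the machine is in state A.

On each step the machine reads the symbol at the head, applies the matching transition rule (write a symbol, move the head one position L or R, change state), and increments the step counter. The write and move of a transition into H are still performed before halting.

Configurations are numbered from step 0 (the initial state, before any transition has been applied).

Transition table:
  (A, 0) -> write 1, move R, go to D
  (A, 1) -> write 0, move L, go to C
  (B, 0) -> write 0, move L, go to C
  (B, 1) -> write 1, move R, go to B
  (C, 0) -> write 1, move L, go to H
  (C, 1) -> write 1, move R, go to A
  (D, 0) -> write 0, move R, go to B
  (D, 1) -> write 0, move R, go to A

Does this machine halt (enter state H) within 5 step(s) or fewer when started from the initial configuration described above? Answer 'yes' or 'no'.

Answer: yes

Derivation:
Step 1: in state A at pos 0, read 0 -> (A,0)->write 1,move R,goto D. Now: state=D, head=1, tape[-1..2]=0100 (head:   ^)
Step 2: in state D at pos 1, read 0 -> (D,0)->write 0,move R,goto B. Now: state=B, head=2, tape[-1..3]=01000 (head:    ^)
Step 3: in state B at pos 2, read 0 -> (B,0)->write 0,move L,goto C. Now: state=C, head=1, tape[-1..3]=01000 (head:   ^)
Step 4: in state C at pos 1, read 0 -> (C,0)->write 1,move L,goto H. Now: state=H, head=0, tape[-1..3]=01100 (head:  ^)
State H reached at step 4; 4 <= 5 -> yes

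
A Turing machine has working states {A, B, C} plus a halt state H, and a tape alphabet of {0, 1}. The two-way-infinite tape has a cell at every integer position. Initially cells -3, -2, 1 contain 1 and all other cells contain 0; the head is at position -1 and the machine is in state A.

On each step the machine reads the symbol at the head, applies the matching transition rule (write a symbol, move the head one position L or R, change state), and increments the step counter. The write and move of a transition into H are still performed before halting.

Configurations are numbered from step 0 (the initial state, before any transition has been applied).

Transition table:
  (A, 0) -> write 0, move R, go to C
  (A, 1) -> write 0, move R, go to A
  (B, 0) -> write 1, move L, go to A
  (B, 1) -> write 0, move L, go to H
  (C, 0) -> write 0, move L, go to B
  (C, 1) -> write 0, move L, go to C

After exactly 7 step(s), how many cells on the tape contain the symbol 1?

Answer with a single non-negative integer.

Step 1: in state A at pos -1, read 0 -> (A,0)->write 0,move R,goto C. Now: state=C, head=0, tape[-4..2]=0110010 (head:     ^)
Step 2: in state C at pos 0, read 0 -> (C,0)->write 0,move L,goto B. Now: state=B, head=-1, tape[-4..2]=0110010 (head:    ^)
Step 3: in state B at pos -1, read 0 -> (B,0)->write 1,move L,goto A. Now: state=A, head=-2, tape[-4..2]=0111010 (head:   ^)
Step 4: in state A at pos -2, read 1 -> (A,1)->write 0,move R,goto A. Now: state=A, head=-1, tape[-4..2]=0101010 (head:    ^)
Step 5: in state A at pos -1, read 1 -> (A,1)->write 0,move R,goto A. Now: state=A, head=0, tape[-4..2]=0100010 (head:     ^)
Step 6: in state A at pos 0, read 0 -> (A,0)->write 0,move R,goto C. Now: state=C, head=1, tape[-4..2]=0100010 (head:      ^)
Step 7: in state C at pos 1, read 1 -> (C,1)->write 0,move L,goto C. Now: state=C, head=0, tape[-4..2]=0100000 (head:     ^)
Cells containing 1 after step 7: {-3} -> 1 cell(s)

Answer: 1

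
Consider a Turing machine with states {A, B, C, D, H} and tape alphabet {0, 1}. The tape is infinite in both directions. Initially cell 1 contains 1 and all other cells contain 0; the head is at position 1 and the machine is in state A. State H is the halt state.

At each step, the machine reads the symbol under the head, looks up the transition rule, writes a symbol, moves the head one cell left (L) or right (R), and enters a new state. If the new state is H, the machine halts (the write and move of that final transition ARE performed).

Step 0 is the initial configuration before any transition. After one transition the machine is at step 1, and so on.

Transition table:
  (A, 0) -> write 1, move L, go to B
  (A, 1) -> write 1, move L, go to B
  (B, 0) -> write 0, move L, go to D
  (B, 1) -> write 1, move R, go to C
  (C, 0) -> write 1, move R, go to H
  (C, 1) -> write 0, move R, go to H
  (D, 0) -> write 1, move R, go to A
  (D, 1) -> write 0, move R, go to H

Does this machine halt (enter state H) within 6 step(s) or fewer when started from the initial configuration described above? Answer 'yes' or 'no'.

Answer: yes

Derivation:
Step 1: in state A at pos 1, read 1 -> (A,1)->write 1,move L,goto B. Now: state=B, head=0, tape[-1..2]=0010 (head:  ^)
Step 2: in state B at pos 0, read 0 -> (B,0)->write 0,move L,goto D. Now: state=D, head=-1, tape[-2..2]=00010 (head:  ^)
Step 3: in state D at pos -1, read 0 -> (D,0)->write 1,move R,goto A. Now: state=A, head=0, tape[-2..2]=01010 (head:   ^)
Step 4: in state A at pos 0, read 0 -> (A,0)->write 1,move L,goto B. Now: state=B, head=-1, tape[-2..2]=01110 (head:  ^)
Step 5: in state B at pos -1, read 1 -> (B,1)->write 1,move R,goto C. Now: state=C, head=0, tape[-2..2]=01110 (head:   ^)
Step 6: in state C at pos 0, read 1 -> (C,1)->write 0,move R,goto H. Now: state=H, head=1, tape[-2..2]=01010 (head:    ^)
State H reached at step 6; 6 <= 6 -> yes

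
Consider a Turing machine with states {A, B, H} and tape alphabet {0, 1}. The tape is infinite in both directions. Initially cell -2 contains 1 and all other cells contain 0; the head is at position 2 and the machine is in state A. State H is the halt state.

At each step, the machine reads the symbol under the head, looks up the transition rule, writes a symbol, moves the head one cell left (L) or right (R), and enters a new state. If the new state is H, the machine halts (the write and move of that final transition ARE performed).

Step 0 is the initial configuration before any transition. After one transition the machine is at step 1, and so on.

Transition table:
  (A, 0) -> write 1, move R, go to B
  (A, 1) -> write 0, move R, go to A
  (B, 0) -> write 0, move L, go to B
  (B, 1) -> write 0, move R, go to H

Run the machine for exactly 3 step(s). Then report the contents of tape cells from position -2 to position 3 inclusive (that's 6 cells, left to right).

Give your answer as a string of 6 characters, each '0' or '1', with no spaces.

Answer: 100000

Derivation:
Step 1: in state A at pos 2, read 0 -> (A,0)->write 1,move R,goto B. Now: state=B, head=3, tape[-3..4]=01000100 (head:       ^)
Step 2: in state B at pos 3, read 0 -> (B,0)->write 0,move L,goto B. Now: state=B, head=2, tape[-3..4]=01000100 (head:      ^)
Step 3: in state B at pos 2, read 1 -> (B,1)->write 0,move R,goto H. Now: state=H, head=3, tape[-3..4]=01000000 (head:       ^)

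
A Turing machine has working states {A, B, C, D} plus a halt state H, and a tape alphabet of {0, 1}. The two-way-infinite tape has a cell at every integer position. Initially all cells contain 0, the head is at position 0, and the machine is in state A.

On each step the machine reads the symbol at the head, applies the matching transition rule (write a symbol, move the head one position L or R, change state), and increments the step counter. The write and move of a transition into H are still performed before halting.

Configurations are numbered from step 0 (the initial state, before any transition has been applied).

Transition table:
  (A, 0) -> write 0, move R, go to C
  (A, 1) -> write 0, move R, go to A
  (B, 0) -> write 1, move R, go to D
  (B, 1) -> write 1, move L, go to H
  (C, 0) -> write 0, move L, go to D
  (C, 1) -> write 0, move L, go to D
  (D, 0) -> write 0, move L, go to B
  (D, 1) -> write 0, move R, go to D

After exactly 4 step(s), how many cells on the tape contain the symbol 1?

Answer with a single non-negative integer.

Answer: 1

Derivation:
Step 1: in state A at pos 0, read 0 -> (A,0)->write 0,move R,goto C. Now: state=C, head=1, tape[-1..2]=0000 (head:   ^)
Step 2: in state C at pos 1, read 0 -> (C,0)->write 0,move L,goto D. Now: state=D, head=0, tape[-1..2]=0000 (head:  ^)
Step 3: in state D at pos 0, read 0 -> (D,0)->write 0,move L,goto B. Now: state=B, head=-1, tape[-2..2]=00000 (head:  ^)
Step 4: in state B at pos -1, read 0 -> (B,0)->write 1,move R,goto D. Now: state=D, head=0, tape[-2..2]=01000 (head:   ^)
Cells containing 1 after step 4: {-1} -> 1 cell(s)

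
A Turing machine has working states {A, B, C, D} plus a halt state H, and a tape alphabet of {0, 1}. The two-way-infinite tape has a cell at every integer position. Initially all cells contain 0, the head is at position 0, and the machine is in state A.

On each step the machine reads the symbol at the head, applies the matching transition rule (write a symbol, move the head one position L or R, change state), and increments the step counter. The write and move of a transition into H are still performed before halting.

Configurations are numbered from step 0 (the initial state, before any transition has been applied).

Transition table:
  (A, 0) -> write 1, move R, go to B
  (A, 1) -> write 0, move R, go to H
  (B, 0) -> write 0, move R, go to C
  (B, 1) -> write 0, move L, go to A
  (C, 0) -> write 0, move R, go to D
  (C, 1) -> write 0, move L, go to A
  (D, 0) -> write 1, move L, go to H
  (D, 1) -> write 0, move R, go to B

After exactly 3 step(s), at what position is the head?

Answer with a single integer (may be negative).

Answer: 3

Derivation:
Step 1: in state A at pos 0, read 0 -> (A,0)->write 1,move R,goto B. Now: state=B, head=1, tape[-1..2]=0100 (head:   ^)
Step 2: in state B at pos 1, read 0 -> (B,0)->write 0,move R,goto C. Now: state=C, head=2, tape[-1..3]=01000 (head:    ^)
Step 3: in state C at pos 2, read 0 -> (C,0)->write 0,move R,goto D. Now: state=D, head=3, tape[-1..4]=010000 (head:     ^)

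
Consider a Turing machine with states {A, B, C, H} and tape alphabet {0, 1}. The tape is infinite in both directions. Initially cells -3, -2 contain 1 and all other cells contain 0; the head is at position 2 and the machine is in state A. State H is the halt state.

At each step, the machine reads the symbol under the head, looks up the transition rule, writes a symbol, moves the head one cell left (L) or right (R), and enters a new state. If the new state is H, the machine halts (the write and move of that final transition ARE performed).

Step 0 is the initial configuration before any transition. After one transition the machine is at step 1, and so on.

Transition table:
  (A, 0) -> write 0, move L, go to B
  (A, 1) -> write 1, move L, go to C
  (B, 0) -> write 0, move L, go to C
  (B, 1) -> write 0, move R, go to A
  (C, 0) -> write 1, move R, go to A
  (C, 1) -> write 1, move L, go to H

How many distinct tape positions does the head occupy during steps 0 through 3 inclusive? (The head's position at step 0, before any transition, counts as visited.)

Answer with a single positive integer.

Step 1: in state A at pos 2, read 0 -> (A,0)->write 0,move L,goto B. Now: state=B, head=1, tape[-4..3]=01100000 (head:      ^)
Step 2: in state B at pos 1, read 0 -> (B,0)->write 0,move L,goto C. Now: state=C, head=0, tape[-4..3]=01100000 (head:     ^)
Step 3: in state C at pos 0, read 0 -> (C,0)->write 1,move R,goto A. Now: state=A, head=1, tape[-4..3]=01101000 (head:      ^)
Head positions at steps 0..3: starting at 2, distinct positions visited = {0, 1, 2} -> 3 position(s)

Answer: 3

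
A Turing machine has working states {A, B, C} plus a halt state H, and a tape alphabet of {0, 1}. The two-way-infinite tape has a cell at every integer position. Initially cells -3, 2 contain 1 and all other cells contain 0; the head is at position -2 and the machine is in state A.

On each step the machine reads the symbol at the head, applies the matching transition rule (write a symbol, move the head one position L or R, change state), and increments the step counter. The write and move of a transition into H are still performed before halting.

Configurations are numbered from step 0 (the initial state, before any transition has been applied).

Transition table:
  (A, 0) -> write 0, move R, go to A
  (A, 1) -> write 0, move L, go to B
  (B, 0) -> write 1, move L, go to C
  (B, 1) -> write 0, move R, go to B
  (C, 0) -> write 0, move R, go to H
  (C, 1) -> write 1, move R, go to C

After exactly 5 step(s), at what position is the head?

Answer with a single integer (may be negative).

Answer: 1

Derivation:
Step 1: in state A at pos -2, read 0 -> (A,0)->write 0,move R,goto A. Now: state=A, head=-1, tape[-4..3]=01000010 (head:    ^)
Step 2: in state A at pos -1, read 0 -> (A,0)->write 0,move R,goto A. Now: state=A, head=0, tape[-4..3]=01000010 (head:     ^)
Step 3: in state A at pos 0, read 0 -> (A,0)->write 0,move R,goto A. Now: state=A, head=1, tape[-4..3]=01000010 (head:      ^)
Step 4: in state A at pos 1, read 0 -> (A,0)->write 0,move R,goto A. Now: state=A, head=2, tape[-4..3]=01000010 (head:       ^)
Step 5: in state A at pos 2, read 1 -> (A,1)->write 0,move L,goto B. Now: state=B, head=1, tape[-4..3]=01000000 (head:      ^)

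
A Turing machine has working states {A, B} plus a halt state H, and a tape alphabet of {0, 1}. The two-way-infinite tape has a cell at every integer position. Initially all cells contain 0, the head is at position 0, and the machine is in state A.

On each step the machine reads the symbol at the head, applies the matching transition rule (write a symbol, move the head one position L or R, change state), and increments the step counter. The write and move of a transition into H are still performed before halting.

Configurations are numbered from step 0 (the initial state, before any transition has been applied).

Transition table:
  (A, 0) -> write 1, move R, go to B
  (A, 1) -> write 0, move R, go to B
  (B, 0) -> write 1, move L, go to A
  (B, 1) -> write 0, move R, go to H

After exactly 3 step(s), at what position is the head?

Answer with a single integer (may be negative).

Step 1: in state A at pos 0, read 0 -> (A,0)->write 1,move R,goto B. Now: state=B, head=1, tape[-1..2]=0100 (head:   ^)
Step 2: in state B at pos 1, read 0 -> (B,0)->write 1,move L,goto A. Now: state=A, head=0, tape[-1..2]=0110 (head:  ^)
Step 3: in state A at pos 0, read 1 -> (A,1)->write 0,move R,goto B. Now: state=B, head=1, tape[-1..2]=0010 (head:   ^)

Answer: 1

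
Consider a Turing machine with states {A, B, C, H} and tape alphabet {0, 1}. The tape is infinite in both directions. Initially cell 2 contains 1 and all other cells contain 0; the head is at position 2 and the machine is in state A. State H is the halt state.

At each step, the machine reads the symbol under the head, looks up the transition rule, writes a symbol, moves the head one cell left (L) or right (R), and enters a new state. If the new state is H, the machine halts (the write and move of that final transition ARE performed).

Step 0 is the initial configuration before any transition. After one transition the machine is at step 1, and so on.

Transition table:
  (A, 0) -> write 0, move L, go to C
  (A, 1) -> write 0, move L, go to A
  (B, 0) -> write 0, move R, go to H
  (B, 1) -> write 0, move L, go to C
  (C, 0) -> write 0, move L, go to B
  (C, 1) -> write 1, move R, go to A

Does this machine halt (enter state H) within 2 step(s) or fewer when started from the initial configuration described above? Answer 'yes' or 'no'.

Step 1: in state A at pos 2, read 1 -> (A,1)->write 0,move L,goto A. Now: state=A, head=1, tape[0..3]=0000 (head:  ^)
Step 2: in state A at pos 1, read 0 -> (A,0)->write 0,move L,goto C. Now: state=C, head=0, tape[-1..3]=00000 (head:  ^)
After 2 step(s): state = C (not H) -> not halted within 2 -> no

Answer: no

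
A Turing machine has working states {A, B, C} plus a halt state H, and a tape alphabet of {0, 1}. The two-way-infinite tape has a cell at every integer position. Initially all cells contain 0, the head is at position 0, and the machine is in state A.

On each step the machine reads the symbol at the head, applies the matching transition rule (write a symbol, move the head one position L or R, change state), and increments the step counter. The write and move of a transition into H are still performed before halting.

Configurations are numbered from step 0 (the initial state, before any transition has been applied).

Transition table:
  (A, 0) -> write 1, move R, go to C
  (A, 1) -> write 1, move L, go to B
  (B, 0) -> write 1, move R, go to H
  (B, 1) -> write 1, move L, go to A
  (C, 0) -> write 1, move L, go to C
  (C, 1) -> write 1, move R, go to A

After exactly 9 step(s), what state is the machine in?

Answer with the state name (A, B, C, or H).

Step 1: in state A at pos 0, read 0 -> (A,0)->write 1,move R,goto C. Now: state=C, head=1, tape[-1..2]=0100 (head:   ^)
Step 2: in state C at pos 1, read 0 -> (C,0)->write 1,move L,goto C. Now: state=C, head=0, tape[-1..2]=0110 (head:  ^)
Step 3: in state C at pos 0, read 1 -> (C,1)->write 1,move R,goto A. Now: state=A, head=1, tape[-1..2]=0110 (head:   ^)
Step 4: in state A at pos 1, read 1 -> (A,1)->write 1,move L,goto B. Now: state=B, head=0, tape[-1..2]=0110 (head:  ^)
Step 5: in state B at pos 0, read 1 -> (B,1)->write 1,move L,goto A. Now: state=A, head=-1, tape[-2..2]=00110 (head:  ^)
Step 6: in state A at pos -1, read 0 -> (A,0)->write 1,move R,goto C. Now: state=C, head=0, tape[-2..2]=01110 (head:   ^)
Step 7: in state C at pos 0, read 1 -> (C,1)->write 1,move R,goto A. Now: state=A, head=1, tape[-2..2]=01110 (head:    ^)
Step 8: in state A at pos 1, read 1 -> (A,1)->write 1,move L,goto B. Now: state=B, head=0, tape[-2..2]=01110 (head:   ^)
Step 9: in state B at pos 0, read 1 -> (B,1)->write 1,move L,goto A. Now: state=A, head=-1, tape[-2..2]=01110 (head:  ^)

Answer: A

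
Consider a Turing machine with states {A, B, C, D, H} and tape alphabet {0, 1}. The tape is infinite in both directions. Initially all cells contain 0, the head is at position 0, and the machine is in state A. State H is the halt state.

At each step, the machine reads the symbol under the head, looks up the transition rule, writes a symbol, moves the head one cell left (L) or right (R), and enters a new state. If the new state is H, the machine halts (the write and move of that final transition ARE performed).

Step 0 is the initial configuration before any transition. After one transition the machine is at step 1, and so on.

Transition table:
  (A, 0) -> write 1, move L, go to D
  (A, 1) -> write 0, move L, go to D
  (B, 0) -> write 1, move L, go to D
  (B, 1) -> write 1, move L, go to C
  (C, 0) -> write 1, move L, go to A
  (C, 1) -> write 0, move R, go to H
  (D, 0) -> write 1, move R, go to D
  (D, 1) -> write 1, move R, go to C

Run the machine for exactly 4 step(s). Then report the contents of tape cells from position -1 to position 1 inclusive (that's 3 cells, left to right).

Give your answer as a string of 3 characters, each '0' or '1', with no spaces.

Answer: 111

Derivation:
Step 1: in state A at pos 0, read 0 -> (A,0)->write 1,move L,goto D. Now: state=D, head=-1, tape[-2..1]=0010 (head:  ^)
Step 2: in state D at pos -1, read 0 -> (D,0)->write 1,move R,goto D. Now: state=D, head=0, tape[-2..1]=0110 (head:   ^)
Step 3: in state D at pos 0, read 1 -> (D,1)->write 1,move R,goto C. Now: state=C, head=1, tape[-2..2]=01100 (head:    ^)
Step 4: in state C at pos 1, read 0 -> (C,0)->write 1,move L,goto A. Now: state=A, head=0, tape[-2..2]=01110 (head:   ^)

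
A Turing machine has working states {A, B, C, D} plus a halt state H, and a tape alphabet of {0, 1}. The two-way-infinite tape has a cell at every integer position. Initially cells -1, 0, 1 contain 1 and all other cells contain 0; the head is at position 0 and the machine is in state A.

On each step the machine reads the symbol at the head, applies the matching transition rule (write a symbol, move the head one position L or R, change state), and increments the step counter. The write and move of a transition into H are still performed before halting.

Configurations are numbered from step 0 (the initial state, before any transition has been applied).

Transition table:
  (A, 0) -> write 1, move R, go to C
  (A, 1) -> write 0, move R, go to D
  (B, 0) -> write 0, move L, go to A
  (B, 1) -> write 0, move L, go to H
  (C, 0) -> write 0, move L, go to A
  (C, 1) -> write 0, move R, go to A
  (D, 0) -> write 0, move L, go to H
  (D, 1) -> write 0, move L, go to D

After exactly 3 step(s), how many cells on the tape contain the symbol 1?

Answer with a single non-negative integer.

Answer: 1

Derivation:
Step 1: in state A at pos 0, read 1 -> (A,1)->write 0,move R,goto D. Now: state=D, head=1, tape[-2..2]=01010 (head:    ^)
Step 2: in state D at pos 1, read 1 -> (D,1)->write 0,move L,goto D. Now: state=D, head=0, tape[-2..2]=01000 (head:   ^)
Step 3: in state D at pos 0, read 0 -> (D,0)->write 0,move L,goto H. Now: state=H, head=-1, tape[-2..2]=01000 (head:  ^)
Cells containing 1 after step 3: {-1} -> 1 cell(s)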